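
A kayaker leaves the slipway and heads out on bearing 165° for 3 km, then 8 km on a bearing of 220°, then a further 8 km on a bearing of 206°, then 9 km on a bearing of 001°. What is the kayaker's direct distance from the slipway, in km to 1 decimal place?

10.6 km

Leg 1 (165°, 3 km): east 3 sin 165° = 0.78, north 3 cos 165° = -2.90
Leg 2 (220°, 8 km): east 8 sin 220° = -5.14, north 8 cos 220° = -6.13
Leg 3 (206°, 8 km): east 8 sin 206° = -3.51, north 8 cos 206° = -7.19
Leg 4 (001°, 9 km): east 9 sin 1° = 0.16, north 9 cos 1° = 9.00
Net: -7.72 east, -7.22 north. Distance = √((-7.72)² + (-7.22)²) = 10.566 km.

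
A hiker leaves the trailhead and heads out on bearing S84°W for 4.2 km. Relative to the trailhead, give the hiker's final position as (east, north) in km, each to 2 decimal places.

Leg 1 (S84°W, 4.2 km): east 4.2 sin 264° = -4.18, north 4.2 cos 264° = -0.44
Summing: -4.18 km east, -0.44 km north → (-4.18, -0.44).

(-4.18, -0.44)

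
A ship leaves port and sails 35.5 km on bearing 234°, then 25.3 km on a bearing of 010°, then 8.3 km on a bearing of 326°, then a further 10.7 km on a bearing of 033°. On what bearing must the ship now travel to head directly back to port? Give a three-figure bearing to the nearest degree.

Leg 1 (234°, 35.5 km): east 35.5 sin 234° = -28.72, north 35.5 cos 234° = -20.87
Leg 2 (010°, 25.3 km): east 25.3 sin 10° = 4.39, north 25.3 cos 10° = 24.92
Leg 3 (326°, 8.3 km): east 8.3 sin 326° = -4.64, north 8.3 cos 326° = 6.88
Leg 4 (033°, 10.7 km): east 10.7 sin 33° = 5.83, north 10.7 cos 33° = 8.97
Net displacement: -23.14 east, 19.90 north. Direction back to start is (23.14, -19.90): bearing = atan2(23.14, -19.90) mod 360° = 130.70° ≈ 131°.

131°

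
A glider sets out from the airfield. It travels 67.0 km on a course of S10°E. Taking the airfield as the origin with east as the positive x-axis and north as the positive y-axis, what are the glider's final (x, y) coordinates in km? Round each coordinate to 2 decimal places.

Leg 1 (S10°E, 67.0 km): east 67.0 sin 170° = 11.63, north 67.0 cos 170° = -65.98
Summing: 11.63 km east, -65.98 km north → (11.63, -65.98).

(11.63, -65.98)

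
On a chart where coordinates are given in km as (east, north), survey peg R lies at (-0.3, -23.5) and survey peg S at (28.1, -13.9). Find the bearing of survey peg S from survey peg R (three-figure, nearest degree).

Δeast = 28.1 − -0.3 = 28.40; Δnorth = -13.9 − -23.5 = 9.60.
Bearing = atan2(Δeast, Δnorth) mod 360° = 71.32° ≈ 071°.

071°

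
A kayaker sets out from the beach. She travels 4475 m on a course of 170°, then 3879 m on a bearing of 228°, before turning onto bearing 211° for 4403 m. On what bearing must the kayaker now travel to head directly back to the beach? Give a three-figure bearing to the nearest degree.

Leg 1 (170°, 4475 m): east 4475 sin 170° = 777.08, north 4475 cos 170° = -4407.01
Leg 2 (228°, 3879 m): east 3879 sin 228° = -2882.66, north 3879 cos 228° = -2595.56
Leg 3 (211°, 4403 m): east 4403 sin 211° = -2267.71, north 4403 cos 211° = -3774.11
Net displacement: -4373.30 east, -10776.68 north. Direction back to start is (4373.30, 10776.68): bearing = atan2(4373.30, 10776.68) mod 360° = 22.09° ≈ 022°.

022°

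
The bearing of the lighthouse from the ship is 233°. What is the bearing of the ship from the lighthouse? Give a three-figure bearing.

Back-bearing = 233° − 180° = 053°.

053°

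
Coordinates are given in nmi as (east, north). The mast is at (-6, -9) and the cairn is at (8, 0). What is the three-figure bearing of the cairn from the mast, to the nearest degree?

057°

Δeast = 8 − -6 = 14.00; Δnorth = 0 − -9 = 9.00.
Bearing = atan2(Δeast, Δnorth) mod 360° = 57.26° ≈ 057°.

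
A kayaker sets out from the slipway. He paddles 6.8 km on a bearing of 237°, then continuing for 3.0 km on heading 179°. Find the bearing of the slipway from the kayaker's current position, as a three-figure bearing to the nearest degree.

Leg 1 (237°, 6.8 km): east 6.8 sin 237° = -5.70, north 6.8 cos 237° = -3.70
Leg 2 (179°, 3.0 km): east 3.0 sin 179° = 0.05, north 3.0 cos 179° = -3.00
Net displacement: -5.65 east, -6.70 north. Direction back to start is (5.65, 6.70): bearing = atan2(5.65, 6.70) mod 360° = 40.13° ≈ 040°.

040°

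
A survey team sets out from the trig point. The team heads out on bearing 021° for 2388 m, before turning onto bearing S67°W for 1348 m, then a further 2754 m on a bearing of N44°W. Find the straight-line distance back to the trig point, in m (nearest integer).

Leg 1 (021°, 2388 m): east 2388 sin 21° = 855.78, north 2388 cos 21° = 2229.39
Leg 2 (S67°W, 1348 m): east 1348 sin 247° = -1240.84, north 1348 cos 247° = -526.71
Leg 3 (N44°W, 2754 m): east 2754 sin 316° = -1913.09, north 2754 cos 316° = 1981.06
Net: -2298.15 east, 3683.75 north. Distance = √((-2298.15)² + (3683.75)²) = 4341.828 m.

4342 m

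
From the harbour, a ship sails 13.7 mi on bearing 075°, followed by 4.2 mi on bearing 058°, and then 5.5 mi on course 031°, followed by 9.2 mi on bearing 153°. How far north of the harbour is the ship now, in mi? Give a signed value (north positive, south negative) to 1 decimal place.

2.3 mi

Leg 1 (075°, 13.7 mi): east 13.7 sin 75° = 13.23, north 13.7 cos 75° = 3.55
Leg 2 (058°, 4.2 mi): east 4.2 sin 58° = 3.56, north 4.2 cos 58° = 2.23
Leg 3 (031°, 5.5 mi): east 5.5 sin 31° = 2.83, north 5.5 cos 31° = 4.71
Leg 4 (153°, 9.2 mi): east 9.2 sin 153° = 4.18, north 9.2 cos 153° = -8.20
Net north component: 2.29 mi.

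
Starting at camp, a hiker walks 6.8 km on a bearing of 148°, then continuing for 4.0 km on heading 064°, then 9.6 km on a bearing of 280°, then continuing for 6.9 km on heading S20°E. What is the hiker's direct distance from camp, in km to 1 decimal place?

Leg 1 (148°, 6.8 km): east 6.8 sin 148° = 3.60, north 6.8 cos 148° = -5.77
Leg 2 (064°, 4.0 km): east 4.0 sin 64° = 3.60, north 4.0 cos 64° = 1.75
Leg 3 (280°, 9.6 km): east 9.6 sin 280° = -9.45, north 9.6 cos 280° = 1.67
Leg 4 (S20°E, 6.9 km): east 6.9 sin 160° = 2.36, north 6.9 cos 160° = -6.48
Net: 0.10 east, -8.83 north. Distance = √((0.10)² + (-8.83)²) = 8.831 km.

8.8 km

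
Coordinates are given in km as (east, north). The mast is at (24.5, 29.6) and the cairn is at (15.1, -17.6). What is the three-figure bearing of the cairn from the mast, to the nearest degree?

191°

Δeast = 15.1 − 24.5 = -9.40; Δnorth = -17.6 − 29.6 = -47.20.
Bearing = atan2(Δeast, Δnorth) mod 360° = 191.26° ≈ 191°.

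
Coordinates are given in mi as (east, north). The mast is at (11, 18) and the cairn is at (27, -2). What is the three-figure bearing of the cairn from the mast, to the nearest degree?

Δeast = 27 − 11 = 16.00; Δnorth = -2 − 18 = -20.00.
Bearing = atan2(Δeast, Δnorth) mod 360° = 141.34° ≈ 141°.

141°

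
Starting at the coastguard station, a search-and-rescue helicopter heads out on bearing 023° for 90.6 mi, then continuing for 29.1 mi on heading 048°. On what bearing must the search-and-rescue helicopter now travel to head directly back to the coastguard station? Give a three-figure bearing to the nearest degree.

209°

Leg 1 (023°, 90.6 mi): east 90.6 sin 23° = 35.40, north 90.6 cos 23° = 83.40
Leg 2 (048°, 29.1 mi): east 29.1 sin 48° = 21.63, north 29.1 cos 48° = 19.47
Net displacement: 57.03 east, 102.87 north. Direction back to start is (-57.03, -102.87): bearing = atan2(-57.03, -102.87) mod 360° = 209.00° ≈ 209°.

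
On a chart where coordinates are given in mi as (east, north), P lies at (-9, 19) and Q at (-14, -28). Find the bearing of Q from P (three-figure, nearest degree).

Δeast = -14 − -9 = -5.00; Δnorth = -28 − 19 = -47.00.
Bearing = atan2(Δeast, Δnorth) mod 360° = 186.07° ≈ 186°.

186°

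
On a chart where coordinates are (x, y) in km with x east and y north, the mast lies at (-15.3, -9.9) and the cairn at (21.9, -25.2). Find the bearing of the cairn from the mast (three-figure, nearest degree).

112°

Δeast = 21.9 − -15.3 = 37.20; Δnorth = -25.2 − -9.9 = -15.30.
Bearing = atan2(Δeast, Δnorth) mod 360° = 112.36° ≈ 112°.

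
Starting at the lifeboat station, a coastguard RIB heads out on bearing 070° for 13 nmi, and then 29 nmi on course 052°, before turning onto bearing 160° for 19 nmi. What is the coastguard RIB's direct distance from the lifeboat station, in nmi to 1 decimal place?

41.8 nmi

Leg 1 (070°, 13 nmi): east 13 sin 70° = 12.22, north 13 cos 70° = 4.45
Leg 2 (052°, 29 nmi): east 29 sin 52° = 22.85, north 29 cos 52° = 17.85
Leg 3 (160°, 19 nmi): east 19 sin 160° = 6.50, north 19 cos 160° = -17.85
Net: 41.57 east, 4.45 north. Distance = √((41.57)² + (4.45)²) = 41.804 nmi.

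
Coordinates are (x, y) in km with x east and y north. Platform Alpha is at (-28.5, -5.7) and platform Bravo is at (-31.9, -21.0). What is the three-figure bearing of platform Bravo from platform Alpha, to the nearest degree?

Δeast = -31.9 − -28.5 = -3.40; Δnorth = -21.0 − -5.7 = -15.30.
Bearing = atan2(Δeast, Δnorth) mod 360° = 192.53° ≈ 193°.

193°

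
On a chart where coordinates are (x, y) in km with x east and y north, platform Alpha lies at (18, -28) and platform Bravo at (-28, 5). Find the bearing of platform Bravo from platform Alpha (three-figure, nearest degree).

Δeast = -28 − 18 = -46.00; Δnorth = 5 − -28 = 33.00.
Bearing = atan2(Δeast, Δnorth) mod 360° = 305.66° ≈ 306°.

306°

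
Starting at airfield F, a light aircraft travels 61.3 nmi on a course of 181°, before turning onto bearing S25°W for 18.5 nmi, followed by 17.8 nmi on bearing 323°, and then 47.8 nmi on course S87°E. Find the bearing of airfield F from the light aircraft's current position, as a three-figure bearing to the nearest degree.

337°

Leg 1 (181°, 61.3 nmi): east 61.3 sin 181° = -1.07, north 61.3 cos 181° = -61.29
Leg 2 (S25°W, 18.5 nmi): east 18.5 sin 205° = -7.82, north 18.5 cos 205° = -16.77
Leg 3 (323°, 17.8 nmi): east 17.8 sin 323° = -10.71, north 17.8 cos 323° = 14.22
Leg 4 (S87°E, 47.8 nmi): east 47.8 sin 93° = 47.73, north 47.8 cos 93° = -2.50
Net displacement: 28.13 east, -66.34 north. Direction back to start is (-28.13, 66.34): bearing = atan2(-28.13, 66.34) mod 360° = 337.02° ≈ 337°.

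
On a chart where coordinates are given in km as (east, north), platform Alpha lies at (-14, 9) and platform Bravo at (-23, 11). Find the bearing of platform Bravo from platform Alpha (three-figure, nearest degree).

283°

Δeast = -23 − -14 = -9.00; Δnorth = 11 − 9 = 2.00.
Bearing = atan2(Δeast, Δnorth) mod 360° = 282.53° ≈ 283°.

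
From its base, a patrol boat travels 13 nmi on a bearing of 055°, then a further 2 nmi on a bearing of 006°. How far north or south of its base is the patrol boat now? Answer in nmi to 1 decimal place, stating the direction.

Leg 1 (055°, 13 nmi): east 13 sin 55° = 10.65, north 13 cos 55° = 7.46
Leg 2 (006°, 2 nmi): east 2 sin 6° = 0.21, north 2 cos 6° = 1.99
Net north component: 9.45 nmi.

9.4 nmi north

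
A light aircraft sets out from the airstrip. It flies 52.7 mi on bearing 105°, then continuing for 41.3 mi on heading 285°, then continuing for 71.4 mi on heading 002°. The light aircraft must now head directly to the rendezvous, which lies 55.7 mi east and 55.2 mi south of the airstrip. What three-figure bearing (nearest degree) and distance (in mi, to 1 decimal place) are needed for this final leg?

Leg 1 (105°, 52.7 mi): east 52.7 sin 105° = 50.90, north 52.7 cos 105° = -13.64
Leg 2 (285°, 41.3 mi): east 41.3 sin 285° = -39.89, north 41.3 cos 285° = 10.69
Leg 3 (002°, 71.4 mi): east 71.4 sin 2° = 2.49, north 71.4 cos 2° = 71.36
Current position: (13.50, 68.41). Target: (55.7, -55.2). Remaining: Δeast = 42.20, Δnorth = -123.61.
Bearing = atan2(42.20, -123.61) mod 360° = 161.15°; distance = √((42.20)² + (-123.61)²) = 130.610 mi.

161°, 130.6 mi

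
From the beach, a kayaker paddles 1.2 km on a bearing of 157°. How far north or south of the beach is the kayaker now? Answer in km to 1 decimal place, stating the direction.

Leg 1 (157°, 1.2 km): east 1.2 sin 157° = 0.47, north 1.2 cos 157° = -1.10
Net north component: -1.10 km.

1.1 km south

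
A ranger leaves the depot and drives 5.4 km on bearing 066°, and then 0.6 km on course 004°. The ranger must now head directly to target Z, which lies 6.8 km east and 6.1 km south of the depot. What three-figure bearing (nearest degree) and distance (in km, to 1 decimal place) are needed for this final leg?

Leg 1 (066°, 5.4 km): east 5.4 sin 66° = 4.93, north 5.4 cos 66° = 2.20
Leg 2 (004°, 0.6 km): east 0.6 sin 4° = 0.04, north 0.6 cos 4° = 0.60
Current position: (4.97, 2.79). Target: (6.8, -6.1). Remaining: Δeast = 1.83, Δnorth = -8.89.
Bearing = atan2(1.83, -8.89) mod 360° = 168.41°; distance = √((1.83)² + (-8.89)²) = 9.080 km.

168°, 9.1 km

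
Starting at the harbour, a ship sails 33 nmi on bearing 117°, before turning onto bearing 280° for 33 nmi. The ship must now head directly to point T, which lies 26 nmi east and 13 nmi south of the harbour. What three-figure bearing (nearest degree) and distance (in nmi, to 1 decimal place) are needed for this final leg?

097°, 29.3 nmi

Leg 1 (117°, 33 nmi): east 33 sin 117° = 29.40, north 33 cos 117° = -14.98
Leg 2 (280°, 33 nmi): east 33 sin 280° = -32.50, north 33 cos 280° = 5.73
Current position: (-3.10, -9.25). Target: (26, -13). Remaining: Δeast = 29.10, Δnorth = -3.75.
Bearing = atan2(29.10, -3.75) mod 360° = 97.34°; distance = √((29.10)² + (-3.75)²) = 29.336 nmi.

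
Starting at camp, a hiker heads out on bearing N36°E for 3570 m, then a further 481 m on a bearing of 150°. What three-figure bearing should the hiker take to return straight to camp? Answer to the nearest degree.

Leg 1 (N36°E, 3570 m): east 3570 sin 36° = 2098.39, north 3570 cos 36° = 2888.19
Leg 2 (150°, 481 m): east 481 sin 150° = 240.50, north 481 cos 150° = -416.56
Net displacement: 2338.89 east, 2471.63 north. Direction back to start is (-2338.89, -2471.63): bearing = atan2(-2338.89, -2471.63) mod 360° = 223.42° ≈ 223°.

223°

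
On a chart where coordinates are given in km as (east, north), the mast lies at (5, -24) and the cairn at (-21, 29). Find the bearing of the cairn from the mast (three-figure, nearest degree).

334°

Δeast = -21 − 5 = -26.00; Δnorth = 29 − -24 = 53.00.
Bearing = atan2(Δeast, Δnorth) mod 360° = 333.87° ≈ 334°.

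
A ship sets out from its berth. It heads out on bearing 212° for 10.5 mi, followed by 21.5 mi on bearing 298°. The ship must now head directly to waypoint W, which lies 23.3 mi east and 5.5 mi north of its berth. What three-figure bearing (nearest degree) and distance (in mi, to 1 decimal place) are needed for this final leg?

085°, 48.0 mi

Leg 1 (212°, 10.5 mi): east 10.5 sin 212° = -5.56, north 10.5 cos 212° = -8.90
Leg 2 (298°, 21.5 mi): east 21.5 sin 298° = -18.98, north 21.5 cos 298° = 10.09
Current position: (-24.55, 1.19). Target: (23.3, 5.5). Remaining: Δeast = 47.85, Δnorth = 4.31.
Bearing = atan2(47.85, 4.31) mod 360° = 84.85°; distance = √((47.85)² + (4.31)²) = 48.041 mi.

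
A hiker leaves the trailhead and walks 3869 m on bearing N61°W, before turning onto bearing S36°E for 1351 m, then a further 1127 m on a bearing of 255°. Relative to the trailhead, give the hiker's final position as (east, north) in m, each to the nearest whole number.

(-3678, 491)

Leg 1 (N61°W, 3869 m): east 3869 sin 299° = -3383.90, north 3869 cos 299° = 1875.73
Leg 2 (S36°E, 1351 m): east 1351 sin 144° = 794.10, north 1351 cos 144° = -1092.98
Leg 3 (255°, 1127 m): east 1127 sin 255° = -1088.60, north 1127 cos 255° = -291.69
Summing: -3678.40 m east, 491.06 m north → (-3678, 491).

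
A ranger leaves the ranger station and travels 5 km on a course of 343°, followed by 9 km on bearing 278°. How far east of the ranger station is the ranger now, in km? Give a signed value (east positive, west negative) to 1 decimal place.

Leg 1 (343°, 5 km): east 5 sin 343° = -1.46, north 5 cos 343° = 4.78
Leg 2 (278°, 9 km): east 9 sin 278° = -8.91, north 9 cos 278° = 1.25
Net east component: -10.37 km.

-10.4 km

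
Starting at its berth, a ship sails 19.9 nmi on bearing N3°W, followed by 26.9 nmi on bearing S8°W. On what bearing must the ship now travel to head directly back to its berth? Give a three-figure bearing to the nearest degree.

035°

Leg 1 (N3°W, 19.9 nmi): east 19.9 sin 357° = -1.04, north 19.9 cos 357° = 19.87
Leg 2 (S8°W, 26.9 nmi): east 26.9 sin 188° = -3.74, north 26.9 cos 188° = -26.64
Net displacement: -4.79 east, -6.77 north. Direction back to start is (4.79, 6.77): bearing = atan2(4.79, 6.77) mod 360° = 35.27° ≈ 035°.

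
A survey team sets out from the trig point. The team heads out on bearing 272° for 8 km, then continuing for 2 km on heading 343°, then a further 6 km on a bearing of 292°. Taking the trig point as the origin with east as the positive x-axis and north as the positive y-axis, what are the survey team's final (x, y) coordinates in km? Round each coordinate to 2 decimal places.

(-14.14, 4.44)

Leg 1 (272°, 8 km): east 8 sin 272° = -8.00, north 8 cos 272° = 0.28
Leg 2 (343°, 2 km): east 2 sin 343° = -0.58, north 2 cos 343° = 1.91
Leg 3 (292°, 6 km): east 6 sin 292° = -5.56, north 6 cos 292° = 2.25
Summing: -14.14 km east, 4.44 km north → (-14.14, 4.44).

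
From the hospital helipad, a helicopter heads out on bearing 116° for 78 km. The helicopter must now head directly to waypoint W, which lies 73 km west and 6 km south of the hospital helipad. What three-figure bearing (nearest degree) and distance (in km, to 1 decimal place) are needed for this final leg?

Leg 1 (116°, 78 km): east 78 sin 116° = 70.11, north 78 cos 116° = -34.19
Current position: (70.11, -34.19). Target: (-73, -6). Remaining: Δeast = -143.11, Δnorth = 28.19.
Bearing = atan2(-143.11, 28.19) mod 360° = 281.14°; distance = √((-143.11)² + (28.19)²) = 145.857 km.

281°, 145.9 km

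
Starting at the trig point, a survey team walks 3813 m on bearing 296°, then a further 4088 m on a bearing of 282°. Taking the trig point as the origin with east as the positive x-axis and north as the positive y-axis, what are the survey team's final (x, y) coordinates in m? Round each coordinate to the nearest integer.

(-7426, 2521)

Leg 1 (296°, 3813 m): east 3813 sin 296° = -3427.10, north 3813 cos 296° = 1671.51
Leg 2 (282°, 4088 m): east 4088 sin 282° = -3998.67, north 4088 cos 282° = 849.94
Summing: -7425.77 m east, 2521.45 m north → (-7426, 2521).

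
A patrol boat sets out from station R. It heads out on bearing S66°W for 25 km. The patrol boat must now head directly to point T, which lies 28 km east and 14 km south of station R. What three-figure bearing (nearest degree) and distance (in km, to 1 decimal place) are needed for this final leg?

094°, 51.0 km

Leg 1 (S66°W, 25 km): east 25 sin 246° = -22.84, north 25 cos 246° = -10.17
Current position: (-22.84, -10.17). Target: (28, -14). Remaining: Δeast = 50.84, Δnorth = -3.83.
Bearing = atan2(50.84, -3.83) mod 360° = 94.31°; distance = √((50.84)² + (-3.83)²) = 50.983 km.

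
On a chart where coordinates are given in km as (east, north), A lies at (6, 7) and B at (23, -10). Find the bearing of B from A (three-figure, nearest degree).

135°

Δeast = 23 − 6 = 17.00; Δnorth = -10 − 7 = -17.00.
Bearing = atan2(Δeast, Δnorth) mod 360° = 135.00° ≈ 135°.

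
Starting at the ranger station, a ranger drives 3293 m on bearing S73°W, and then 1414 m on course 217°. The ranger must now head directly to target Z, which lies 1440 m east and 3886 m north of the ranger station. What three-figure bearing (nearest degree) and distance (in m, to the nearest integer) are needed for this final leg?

Leg 1 (S73°W, 3293 m): east 3293 sin 253° = -3149.11, north 3293 cos 253° = -962.78
Leg 2 (217°, 1414 m): east 1414 sin 217° = -850.97, north 1414 cos 217° = -1129.27
Current position: (-4000.08, -2092.05). Target: (1440, 3886). Remaining: Δeast = 5440.08, Δnorth = 5978.05.
Bearing = atan2(5440.08, 5978.05) mod 360° = 42.30°; distance = √((5440.08)² + (5978.05)²) = 8082.793 m.

042°, 8083 m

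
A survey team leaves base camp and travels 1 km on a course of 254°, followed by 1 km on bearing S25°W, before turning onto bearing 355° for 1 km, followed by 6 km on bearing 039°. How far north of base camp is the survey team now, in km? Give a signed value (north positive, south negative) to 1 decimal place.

4.5 km

Leg 1 (254°, 1 km): east 1 sin 254° = -0.96, north 1 cos 254° = -0.28
Leg 2 (S25°W, 1 km): east 1 sin 205° = -0.42, north 1 cos 205° = -0.91
Leg 3 (355°, 1 km): east 1 sin 355° = -0.09, north 1 cos 355° = 1.00
Leg 4 (039°, 6 km): east 6 sin 39° = 3.78, north 6 cos 39° = 4.66
Net north component: 4.48 km.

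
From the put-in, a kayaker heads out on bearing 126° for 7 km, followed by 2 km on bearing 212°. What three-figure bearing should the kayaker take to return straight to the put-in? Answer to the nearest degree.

Leg 1 (126°, 7 km): east 7 sin 126° = 5.66, north 7 cos 126° = -4.11
Leg 2 (212°, 2 km): east 2 sin 212° = -1.06, north 2 cos 212° = -1.70
Net displacement: 4.60 east, -5.81 north. Direction back to start is (-4.60, 5.81): bearing = atan2(-4.60, 5.81) mod 360° = 321.61° ≈ 322°.

322°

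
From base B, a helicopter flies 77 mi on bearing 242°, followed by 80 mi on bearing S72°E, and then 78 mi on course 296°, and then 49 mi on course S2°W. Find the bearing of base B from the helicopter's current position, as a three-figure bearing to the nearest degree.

Leg 1 (242°, 77 mi): east 77 sin 242° = -67.99, north 77 cos 242° = -36.15
Leg 2 (S72°E, 80 mi): east 80 sin 108° = 76.08, north 80 cos 108° = -24.72
Leg 3 (296°, 78 mi): east 78 sin 296° = -70.11, north 78 cos 296° = 34.19
Leg 4 (S2°W, 49 mi): east 49 sin 182° = -1.71, north 49 cos 182° = -48.97
Net displacement: -63.72 east, -75.65 north. Direction back to start is (63.72, 75.65): bearing = atan2(63.72, 75.65) mod 360° = 40.11° ≈ 040°.

040°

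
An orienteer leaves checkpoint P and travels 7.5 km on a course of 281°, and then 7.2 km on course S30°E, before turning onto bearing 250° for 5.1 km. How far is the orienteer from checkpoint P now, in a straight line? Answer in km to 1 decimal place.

Leg 1 (281°, 7.5 km): east 7.5 sin 281° = -7.36, north 7.5 cos 281° = 1.43
Leg 2 (S30°E, 7.2 km): east 7.2 sin 150° = 3.60, north 7.2 cos 150° = -6.24
Leg 3 (250°, 5.1 km): east 5.1 sin 250° = -4.79, north 5.1 cos 250° = -1.74
Net: -8.55 east, -6.55 north. Distance = √((-8.55)² + (-6.55)²) = 10.773 km.

10.8 km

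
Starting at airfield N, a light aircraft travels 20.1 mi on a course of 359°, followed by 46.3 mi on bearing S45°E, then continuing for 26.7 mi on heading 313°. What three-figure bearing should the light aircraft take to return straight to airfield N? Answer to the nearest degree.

247°

Leg 1 (359°, 20.1 mi): east 20.1 sin 359° = -0.35, north 20.1 cos 359° = 20.10
Leg 2 (S45°E, 46.3 mi): east 46.3 sin 135° = 32.74, north 46.3 cos 135° = -32.74
Leg 3 (313°, 26.7 mi): east 26.7 sin 313° = -19.53, north 26.7 cos 313° = 18.21
Net displacement: 12.86 east, 5.57 north. Direction back to start is (-12.86, -5.57): bearing = atan2(-12.86, -5.57) mod 360° = 246.59° ≈ 247°.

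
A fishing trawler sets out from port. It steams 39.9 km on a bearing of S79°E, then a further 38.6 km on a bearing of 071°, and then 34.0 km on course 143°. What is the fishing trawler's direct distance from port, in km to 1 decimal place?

Leg 1 (S79°E, 39.9 km): east 39.9 sin 101° = 39.17, north 39.9 cos 101° = -7.61
Leg 2 (071°, 38.6 km): east 38.6 sin 71° = 36.50, north 38.6 cos 71° = 12.57
Leg 3 (143°, 34.0 km): east 34.0 sin 143° = 20.46, north 34.0 cos 143° = -27.15
Net: 96.13 east, -22.20 north. Distance = √((96.13)² + (-22.20)²) = 98.656 km.

98.7 km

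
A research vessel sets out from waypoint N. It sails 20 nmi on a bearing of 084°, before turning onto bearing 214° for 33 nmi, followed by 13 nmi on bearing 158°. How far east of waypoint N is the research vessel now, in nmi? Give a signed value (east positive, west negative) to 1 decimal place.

6.3 nmi

Leg 1 (084°, 20 nmi): east 20 sin 84° = 19.89, north 20 cos 84° = 2.09
Leg 2 (214°, 33 nmi): east 33 sin 214° = -18.45, north 33 cos 214° = -27.36
Leg 3 (158°, 13 nmi): east 13 sin 158° = 4.87, north 13 cos 158° = -12.05
Net east component: 6.31 nmi.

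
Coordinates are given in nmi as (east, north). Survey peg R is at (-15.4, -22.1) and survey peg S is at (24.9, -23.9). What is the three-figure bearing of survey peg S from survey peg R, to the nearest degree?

093°

Δeast = 24.9 − -15.4 = 40.30; Δnorth = -23.9 − -22.1 = -1.80.
Bearing = atan2(Δeast, Δnorth) mod 360° = 92.56° ≈ 093°.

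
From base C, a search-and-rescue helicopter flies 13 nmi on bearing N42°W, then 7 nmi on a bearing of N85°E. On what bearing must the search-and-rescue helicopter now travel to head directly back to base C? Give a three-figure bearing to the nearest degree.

Leg 1 (N42°W, 13 nmi): east 13 sin 318° = -8.70, north 13 cos 318° = 9.66
Leg 2 (N85°E, 7 nmi): east 7 sin 85° = 6.97, north 7 cos 85° = 0.61
Net displacement: -1.73 east, 10.27 north. Direction back to start is (1.73, -10.27): bearing = atan2(1.73, -10.27) mod 360° = 170.46° ≈ 170°.

170°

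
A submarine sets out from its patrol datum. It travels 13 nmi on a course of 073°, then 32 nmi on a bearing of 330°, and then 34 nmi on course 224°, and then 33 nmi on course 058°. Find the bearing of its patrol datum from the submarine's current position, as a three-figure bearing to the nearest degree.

182°

Leg 1 (073°, 13 nmi): east 13 sin 73° = 12.43, north 13 cos 73° = 3.80
Leg 2 (330°, 32 nmi): east 32 sin 330° = -16.00, north 32 cos 330° = 27.71
Leg 3 (224°, 34 nmi): east 34 sin 224° = -23.62, north 34 cos 224° = -24.46
Leg 4 (058°, 33 nmi): east 33 sin 58° = 27.99, north 33 cos 58° = 17.49
Net displacement: 0.80 east, 24.54 north. Direction back to start is (-0.80, -24.54): bearing = atan2(-0.80, -24.54) mod 360° = 181.86° ≈ 182°.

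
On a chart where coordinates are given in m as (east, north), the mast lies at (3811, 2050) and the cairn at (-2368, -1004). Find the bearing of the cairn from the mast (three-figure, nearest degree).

Δeast = -2368 − 3811 = -6179.00; Δnorth = -1004 − 2050 = -3054.00.
Bearing = atan2(Δeast, Δnorth) mod 360° = 243.70° ≈ 244°.

244°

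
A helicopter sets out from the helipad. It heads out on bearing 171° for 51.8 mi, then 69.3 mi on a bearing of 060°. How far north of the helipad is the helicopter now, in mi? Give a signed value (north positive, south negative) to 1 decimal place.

Leg 1 (171°, 51.8 mi): east 51.8 sin 171° = 8.10, north 51.8 cos 171° = -51.16
Leg 2 (060°, 69.3 mi): east 69.3 sin 60° = 60.02, north 69.3 cos 60° = 34.65
Net north component: -16.51 mi.

-16.5 mi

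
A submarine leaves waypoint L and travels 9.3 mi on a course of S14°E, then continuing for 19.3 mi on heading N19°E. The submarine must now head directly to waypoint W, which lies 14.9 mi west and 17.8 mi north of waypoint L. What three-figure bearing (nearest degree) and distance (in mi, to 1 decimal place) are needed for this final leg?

Leg 1 (S14°E, 9.3 mi): east 9.3 sin 166° = 2.25, north 9.3 cos 166° = -9.02
Leg 2 (N19°E, 19.3 mi): east 19.3 sin 19° = 6.28, north 19.3 cos 19° = 18.25
Current position: (8.53, 9.22). Target: (-14.9, 17.8). Remaining: Δeast = -23.43, Δnorth = 8.58.
Bearing = atan2(-23.43, 8.58) mod 360° = 290.10°; distance = √((-23.43)² + (8.58)²) = 24.953 mi.

290°, 25.0 mi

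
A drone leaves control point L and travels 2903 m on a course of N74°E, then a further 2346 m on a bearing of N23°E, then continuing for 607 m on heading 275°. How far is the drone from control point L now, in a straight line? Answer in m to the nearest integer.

Leg 1 (N74°E, 2903 m): east 2903 sin 74° = 2790.54, north 2903 cos 74° = 800.18
Leg 2 (N23°E, 2346 m): east 2346 sin 23° = 916.66, north 2346 cos 23° = 2159.50
Leg 3 (275°, 607 m): east 607 sin 275° = -604.69, north 607 cos 275° = 52.90
Net: 3102.51 east, 3012.58 north. Distance = √((3102.51)² + (3012.58)²) = 4324.490 m.

4324 m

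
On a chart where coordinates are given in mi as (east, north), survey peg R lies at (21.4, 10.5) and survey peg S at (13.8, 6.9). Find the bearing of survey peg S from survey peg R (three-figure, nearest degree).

Δeast = 13.8 − 21.4 = -7.60; Δnorth = 6.9 − 10.5 = -3.60.
Bearing = atan2(Δeast, Δnorth) mod 360° = 244.65° ≈ 245°.

245°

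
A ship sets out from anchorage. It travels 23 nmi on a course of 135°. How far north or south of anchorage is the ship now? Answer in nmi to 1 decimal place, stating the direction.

Leg 1 (135°, 23 nmi): east 23 sin 135° = 16.26, north 23 cos 135° = -16.26
Net north component: -16.26 nmi.

16.3 nmi south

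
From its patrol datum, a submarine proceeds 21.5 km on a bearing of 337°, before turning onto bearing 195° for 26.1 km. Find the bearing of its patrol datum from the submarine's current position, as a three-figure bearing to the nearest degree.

070°

Leg 1 (337°, 21.5 km): east 21.5 sin 337° = -8.40, north 21.5 cos 337° = 19.79
Leg 2 (195°, 26.1 km): east 26.1 sin 195° = -6.76, north 26.1 cos 195° = -25.21
Net displacement: -15.16 east, -5.42 north. Direction back to start is (15.16, 5.42): bearing = atan2(15.16, 5.42) mod 360° = 70.32° ≈ 070°.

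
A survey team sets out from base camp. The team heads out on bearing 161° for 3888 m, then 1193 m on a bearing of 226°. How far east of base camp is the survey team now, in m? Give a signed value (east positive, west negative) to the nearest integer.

408 m

Leg 1 (161°, 3888 m): east 3888 sin 161° = 1265.81, north 3888 cos 161° = -3676.18
Leg 2 (226°, 1193 m): east 1193 sin 226° = -858.17, north 1193 cos 226° = -828.73
Net east component: 407.64 m.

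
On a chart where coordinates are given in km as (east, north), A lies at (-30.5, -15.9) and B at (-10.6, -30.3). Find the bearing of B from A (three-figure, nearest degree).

126°

Δeast = -10.6 − -30.5 = 19.90; Δnorth = -30.3 − -15.9 = -14.40.
Bearing = atan2(Δeast, Δnorth) mod 360° = 125.89° ≈ 126°.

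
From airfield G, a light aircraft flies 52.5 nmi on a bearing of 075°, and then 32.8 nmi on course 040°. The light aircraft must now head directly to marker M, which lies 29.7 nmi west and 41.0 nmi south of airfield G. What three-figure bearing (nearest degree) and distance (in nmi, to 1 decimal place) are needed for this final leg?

Leg 1 (075°, 52.5 nmi): east 52.5 sin 75° = 50.71, north 52.5 cos 75° = 13.59
Leg 2 (040°, 32.8 nmi): east 32.8 sin 40° = 21.08, north 32.8 cos 40° = 25.13
Current position: (71.79, 38.71). Target: (-29.7, -41.0). Remaining: Δeast = -101.49, Δnorth = -79.71.
Bearing = atan2(-101.49, -79.71) mod 360° = 231.85°; distance = √((-101.49)² + (-79.71)²) = 129.056 nmi.

232°, 129.1 nmi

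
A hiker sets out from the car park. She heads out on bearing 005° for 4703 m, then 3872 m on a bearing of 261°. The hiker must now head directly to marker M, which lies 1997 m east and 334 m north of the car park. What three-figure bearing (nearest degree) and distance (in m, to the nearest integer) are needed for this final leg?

125°, 6581 m

Leg 1 (005°, 4703 m): east 4703 sin 5° = 409.89, north 4703 cos 5° = 4685.10
Leg 2 (261°, 3872 m): east 3872 sin 261° = -3824.33, north 3872 cos 261° = -605.71
Current position: (-3414.44, 4079.39). Target: (1997, 334). Remaining: Δeast = 5411.44, Δnorth = -3745.39.
Bearing = atan2(5411.44, -3745.39) mod 360° = 124.69°; distance = √((5411.44)² + (-3745.39)²) = 6581.153 m.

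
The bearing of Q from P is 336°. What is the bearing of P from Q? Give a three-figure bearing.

Back-bearing = 336° − 180° = 156°.

156°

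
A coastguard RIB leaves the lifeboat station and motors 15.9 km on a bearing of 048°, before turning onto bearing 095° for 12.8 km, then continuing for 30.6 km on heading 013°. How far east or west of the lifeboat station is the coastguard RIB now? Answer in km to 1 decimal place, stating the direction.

Leg 1 (048°, 15.9 km): east 15.9 sin 48° = 11.82, north 15.9 cos 48° = 10.64
Leg 2 (095°, 12.8 km): east 12.8 sin 95° = 12.75, north 12.8 cos 95° = -1.12
Leg 3 (013°, 30.6 km): east 30.6 sin 13° = 6.88, north 30.6 cos 13° = 29.82
Net east component: 31.45 km.

31.5 km east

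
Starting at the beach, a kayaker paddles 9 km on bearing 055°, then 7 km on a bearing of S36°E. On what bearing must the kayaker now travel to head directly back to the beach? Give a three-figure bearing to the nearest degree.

Leg 1 (055°, 9 km): east 9 sin 55° = 7.37, north 9 cos 55° = 5.16
Leg 2 (S36°E, 7 km): east 7 sin 144° = 4.11, north 7 cos 144° = -5.66
Net displacement: 11.49 east, -0.50 north. Direction back to start is (-11.49, 0.50): bearing = atan2(-11.49, 0.50) mod 360° = 272.50° ≈ 272°.

272°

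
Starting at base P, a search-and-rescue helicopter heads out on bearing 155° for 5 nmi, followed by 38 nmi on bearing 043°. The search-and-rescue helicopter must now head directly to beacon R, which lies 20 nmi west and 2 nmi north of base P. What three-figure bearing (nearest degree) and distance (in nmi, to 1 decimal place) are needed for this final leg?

246°, 52.5 nmi

Leg 1 (155°, 5 nmi): east 5 sin 155° = 2.11, north 5 cos 155° = -4.53
Leg 2 (043°, 38 nmi): east 38 sin 43° = 25.92, north 38 cos 43° = 27.79
Current position: (28.03, 23.26). Target: (-20, 2). Remaining: Δeast = -48.03, Δnorth = -21.26.
Bearing = atan2(-48.03, -21.26) mod 360° = 246.12°; distance = √((-48.03)² + (-21.26)²) = 52.524 nmi.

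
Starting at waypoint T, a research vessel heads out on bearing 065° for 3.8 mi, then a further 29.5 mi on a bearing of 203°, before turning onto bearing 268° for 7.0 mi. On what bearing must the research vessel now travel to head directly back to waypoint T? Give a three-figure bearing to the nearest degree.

030°

Leg 1 (065°, 3.8 mi): east 3.8 sin 65° = 3.44, north 3.8 cos 65° = 1.61
Leg 2 (203°, 29.5 mi): east 29.5 sin 203° = -11.53, north 29.5 cos 203° = -27.15
Leg 3 (268°, 7.0 mi): east 7.0 sin 268° = -7.00, north 7.0 cos 268° = -0.24
Net displacement: -15.08 east, -25.79 north. Direction back to start is (15.08, 25.79): bearing = atan2(15.08, 25.79) mod 360° = 30.31° ≈ 030°.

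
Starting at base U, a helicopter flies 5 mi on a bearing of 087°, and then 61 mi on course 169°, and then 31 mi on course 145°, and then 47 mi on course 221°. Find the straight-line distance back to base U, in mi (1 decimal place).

Leg 1 (087°, 5 mi): east 5 sin 87° = 4.99, north 5 cos 87° = 0.26
Leg 2 (169°, 61 mi): east 61 sin 169° = 11.64, north 61 cos 169° = -59.88
Leg 3 (145°, 31 mi): east 31 sin 145° = 17.78, north 31 cos 145° = -25.39
Leg 4 (221°, 47 mi): east 47 sin 221° = -30.83, north 47 cos 221° = -35.47
Net: 3.58 east, -120.48 north. Distance = √((3.58)² + (-120.48)²) = 120.536 mi.

120.5 mi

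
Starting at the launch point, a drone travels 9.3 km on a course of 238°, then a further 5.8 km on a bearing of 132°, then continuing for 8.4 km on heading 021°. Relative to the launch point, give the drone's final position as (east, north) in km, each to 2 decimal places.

(-0.57, -0.97)

Leg 1 (238°, 9.3 km): east 9.3 sin 238° = -7.89, north 9.3 cos 238° = -4.93
Leg 2 (132°, 5.8 km): east 5.8 sin 132° = 4.31, north 5.8 cos 132° = -3.88
Leg 3 (021°, 8.4 km): east 8.4 sin 21° = 3.01, north 8.4 cos 21° = 7.84
Summing: -0.57 km east, -0.97 km north → (-0.57, -0.97).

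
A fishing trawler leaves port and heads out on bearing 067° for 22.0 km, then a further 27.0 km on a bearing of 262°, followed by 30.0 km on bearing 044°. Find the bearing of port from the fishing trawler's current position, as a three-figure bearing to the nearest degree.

209°

Leg 1 (067°, 22.0 km): east 22.0 sin 67° = 20.25, north 22.0 cos 67° = 8.60
Leg 2 (262°, 27.0 km): east 27.0 sin 262° = -26.74, north 27.0 cos 262° = -3.76
Leg 3 (044°, 30.0 km): east 30.0 sin 44° = 20.84, north 30.0 cos 44° = 21.58
Net displacement: 14.35 east, 26.42 north. Direction back to start is (-14.35, -26.42): bearing = atan2(-14.35, -26.42) mod 360° = 208.52° ≈ 209°.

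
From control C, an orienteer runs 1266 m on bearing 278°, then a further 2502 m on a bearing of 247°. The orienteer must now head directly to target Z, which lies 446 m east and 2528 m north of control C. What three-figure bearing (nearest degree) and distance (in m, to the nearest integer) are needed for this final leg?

050°, 5206 m

Leg 1 (278°, 1266 m): east 1266 sin 278° = -1253.68, north 1266 cos 278° = 176.19
Leg 2 (247°, 2502 m): east 2502 sin 247° = -2303.10, north 2502 cos 247° = -977.61
Current position: (-3556.78, -801.42). Target: (446, 2528). Remaining: Δeast = 4002.78, Δnorth = 3329.42.
Bearing = atan2(4002.78, 3329.42) mod 360° = 50.25°; distance = √((4002.78)² + (3329.42)²) = 5206.465 m.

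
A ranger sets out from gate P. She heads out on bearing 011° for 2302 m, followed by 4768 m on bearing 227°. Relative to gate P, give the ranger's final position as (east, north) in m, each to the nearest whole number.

(-3048, -992)

Leg 1 (011°, 2302 m): east 2302 sin 11° = 439.24, north 2302 cos 11° = 2259.71
Leg 2 (227°, 4768 m): east 4768 sin 227° = -3487.09, north 4768 cos 227° = -3251.77
Summing: -3047.85 m east, -992.06 m north → (-3048, -992).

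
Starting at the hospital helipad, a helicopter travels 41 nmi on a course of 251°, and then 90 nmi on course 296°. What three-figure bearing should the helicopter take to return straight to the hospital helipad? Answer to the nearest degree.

Leg 1 (251°, 41 nmi): east 41 sin 251° = -38.77, north 41 cos 251° = -13.35
Leg 2 (296°, 90 nmi): east 90 sin 296° = -80.89, north 90 cos 296° = 39.45
Net displacement: -119.66 east, 26.11 north. Direction back to start is (119.66, -26.11): bearing = atan2(119.66, -26.11) mod 360° = 102.31° ≈ 102°.

102°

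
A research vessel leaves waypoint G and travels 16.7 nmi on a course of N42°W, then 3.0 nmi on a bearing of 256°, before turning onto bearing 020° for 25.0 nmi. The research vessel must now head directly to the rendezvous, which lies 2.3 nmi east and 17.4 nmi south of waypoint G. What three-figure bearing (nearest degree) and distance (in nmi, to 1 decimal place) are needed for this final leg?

Leg 1 (N42°W, 16.7 nmi): east 16.7 sin 318° = -11.17, north 16.7 cos 318° = 12.41
Leg 2 (256°, 3.0 nmi): east 3.0 sin 256° = -2.91, north 3.0 cos 256° = -0.73
Leg 3 (020°, 25.0 nmi): east 25.0 sin 20° = 8.55, north 25.0 cos 20° = 23.49
Current position: (-5.53, 35.18). Target: (2.3, -17.4). Remaining: Δeast = 7.83, Δnorth = -52.58.
Bearing = atan2(7.83, -52.58) mod 360° = 171.52°; distance = √((7.83)² + (-52.58)²) = 53.158 nmi.

172°, 53.2 nmi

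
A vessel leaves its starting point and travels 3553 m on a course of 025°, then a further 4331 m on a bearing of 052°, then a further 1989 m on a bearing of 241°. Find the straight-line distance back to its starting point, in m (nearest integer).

Leg 1 (025°, 3553 m): east 3553 sin 25° = 1501.56, north 3553 cos 25° = 3220.11
Leg 2 (052°, 4331 m): east 4331 sin 52° = 3412.87, north 4331 cos 52° = 2666.43
Leg 3 (241°, 1989 m): east 1989 sin 241° = -1739.62, north 1989 cos 241° = -964.29
Net: 3174.82 east, 4922.26 north. Distance = √((3174.82)² + (4922.26)²) = 5857.309 m.

5857 m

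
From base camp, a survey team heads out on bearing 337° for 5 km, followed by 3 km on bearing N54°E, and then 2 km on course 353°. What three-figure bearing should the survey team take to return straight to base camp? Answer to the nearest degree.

182°

Leg 1 (337°, 5 km): east 5 sin 337° = -1.95, north 5 cos 337° = 4.60
Leg 2 (N54°E, 3 km): east 3 sin 54° = 2.43, north 3 cos 54° = 1.76
Leg 3 (353°, 2 km): east 2 sin 353° = -0.24, north 2 cos 353° = 1.99
Net displacement: 0.23 east, 8.35 north. Direction back to start is (-0.23, -8.35): bearing = atan2(-0.23, -8.35) mod 360° = 181.58° ≈ 182°.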